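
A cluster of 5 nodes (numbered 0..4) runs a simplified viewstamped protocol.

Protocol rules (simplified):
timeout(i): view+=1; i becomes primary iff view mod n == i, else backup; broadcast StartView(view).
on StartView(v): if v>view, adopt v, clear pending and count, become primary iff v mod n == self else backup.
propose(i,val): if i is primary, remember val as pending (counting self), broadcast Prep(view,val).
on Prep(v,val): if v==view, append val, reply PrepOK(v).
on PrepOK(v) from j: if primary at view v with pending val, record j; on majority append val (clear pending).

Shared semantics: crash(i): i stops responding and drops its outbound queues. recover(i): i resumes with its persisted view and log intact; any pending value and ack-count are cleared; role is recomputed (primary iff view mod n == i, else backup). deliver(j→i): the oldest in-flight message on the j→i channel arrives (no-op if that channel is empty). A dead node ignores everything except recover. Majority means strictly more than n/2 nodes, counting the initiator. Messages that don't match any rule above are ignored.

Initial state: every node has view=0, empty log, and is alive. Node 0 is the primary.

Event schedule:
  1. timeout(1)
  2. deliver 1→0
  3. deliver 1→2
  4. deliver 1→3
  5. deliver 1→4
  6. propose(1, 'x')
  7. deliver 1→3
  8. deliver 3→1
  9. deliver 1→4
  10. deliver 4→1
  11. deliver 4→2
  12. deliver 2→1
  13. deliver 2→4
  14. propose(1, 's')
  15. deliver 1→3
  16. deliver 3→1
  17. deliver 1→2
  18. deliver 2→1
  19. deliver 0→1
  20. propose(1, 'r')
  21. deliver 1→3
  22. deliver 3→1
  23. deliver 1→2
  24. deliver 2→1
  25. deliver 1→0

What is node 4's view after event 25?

1

e1 timeout(1): 1[prim,v=1,-]
e2 deliver 1→0: 0[back,v=1,-]
e3 deliver 1→2: 2[back,v=1,-]
e4 deliver 1→3: 3[back,v=1,-]
e5 deliver 1→4: 4[back,v=1,-]
e6 propose(1,'x'): ·
e7 deliver 1→3: 3[back,v=1,x]
e8 deliver 3→1: ·
e9 deliver 1→4: 4[back,v=1,x]
e10 deliver 4→1: 1[prim,v=1,x]
e11 deliver 4→2: ·
e12 deliver 2→1: ·
e13 deliver 2→4: ·
e14 propose(1,'s'): ·
e15 deliver 1→3: 3[back,v=1,x,s]
e16 deliver 3→1: ·
e17 deliver 1→2: 2[back,v=1,x]
e18 deliver 2→1: 1[prim,v=1,x,s]
e19 deliver 0→1: ·
e20 propose(1,'r'): ·
e21 deliver 1→3: 3[back,v=1,x,s,r]
e22 deliver 3→1: ·
e23 deliver 1→2: 2[back,v=1,x,s]
e24 deliver 2→1: 1[prim,v=1,x,s,r]
e25 deliver 1→0: 0[back,v=1,x]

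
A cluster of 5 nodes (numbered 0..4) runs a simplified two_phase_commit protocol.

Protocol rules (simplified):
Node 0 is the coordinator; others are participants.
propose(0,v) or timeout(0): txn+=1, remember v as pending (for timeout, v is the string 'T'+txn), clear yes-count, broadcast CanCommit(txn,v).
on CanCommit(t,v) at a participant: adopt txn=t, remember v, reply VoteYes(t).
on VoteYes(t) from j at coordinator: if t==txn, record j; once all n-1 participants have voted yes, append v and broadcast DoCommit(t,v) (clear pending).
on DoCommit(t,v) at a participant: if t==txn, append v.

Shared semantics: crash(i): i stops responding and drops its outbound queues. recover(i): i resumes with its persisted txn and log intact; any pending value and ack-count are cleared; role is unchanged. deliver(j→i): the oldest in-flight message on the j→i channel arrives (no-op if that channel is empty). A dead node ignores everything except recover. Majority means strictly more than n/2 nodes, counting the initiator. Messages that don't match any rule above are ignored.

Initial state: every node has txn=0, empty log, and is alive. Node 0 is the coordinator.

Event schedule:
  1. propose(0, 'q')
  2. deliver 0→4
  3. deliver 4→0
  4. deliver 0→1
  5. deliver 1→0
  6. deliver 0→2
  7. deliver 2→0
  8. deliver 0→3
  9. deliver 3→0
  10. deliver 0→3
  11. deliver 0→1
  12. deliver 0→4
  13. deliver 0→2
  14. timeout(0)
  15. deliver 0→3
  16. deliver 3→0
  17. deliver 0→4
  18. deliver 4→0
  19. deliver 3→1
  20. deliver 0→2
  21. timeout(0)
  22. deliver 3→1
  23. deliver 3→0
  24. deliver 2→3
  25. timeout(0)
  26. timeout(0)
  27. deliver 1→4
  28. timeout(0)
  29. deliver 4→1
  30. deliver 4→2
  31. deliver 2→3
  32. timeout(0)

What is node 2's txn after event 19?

1

[1] propose(0,'q') → N0(coor t1 [-])
[2] deliver 0→4 → N4(part t1 [-])
[3] deliver 4→0 → ∅
[4] deliver 0→1 → N1(part t1 [-])
[5] deliver 1→0 → ∅
[6] deliver 0→2 → N2(part t1 [-])
[7] deliver 2→0 → ∅
[8] deliver 0→3 → N3(part t1 [-])
[9] deliver 3→0 → N0(coor t1 [q])
[10] deliver 0→3 → N3(part t1 [q])
[11] deliver 0→1 → N1(part t1 [q])
[12] deliver 0→4 → N4(part t1 [q])
[13] deliver 0→2 → N2(part t1 [q])
[14] timeout(0) → N0(coor t2 [q])
[15] deliver 0→3 → N3(part t2 [q])
[16] deliver 3→0 → ∅
[17] deliver 0→4 → N4(part t2 [q])
[18] deliver 4→0 → ∅
[19] deliver 3→1 → ∅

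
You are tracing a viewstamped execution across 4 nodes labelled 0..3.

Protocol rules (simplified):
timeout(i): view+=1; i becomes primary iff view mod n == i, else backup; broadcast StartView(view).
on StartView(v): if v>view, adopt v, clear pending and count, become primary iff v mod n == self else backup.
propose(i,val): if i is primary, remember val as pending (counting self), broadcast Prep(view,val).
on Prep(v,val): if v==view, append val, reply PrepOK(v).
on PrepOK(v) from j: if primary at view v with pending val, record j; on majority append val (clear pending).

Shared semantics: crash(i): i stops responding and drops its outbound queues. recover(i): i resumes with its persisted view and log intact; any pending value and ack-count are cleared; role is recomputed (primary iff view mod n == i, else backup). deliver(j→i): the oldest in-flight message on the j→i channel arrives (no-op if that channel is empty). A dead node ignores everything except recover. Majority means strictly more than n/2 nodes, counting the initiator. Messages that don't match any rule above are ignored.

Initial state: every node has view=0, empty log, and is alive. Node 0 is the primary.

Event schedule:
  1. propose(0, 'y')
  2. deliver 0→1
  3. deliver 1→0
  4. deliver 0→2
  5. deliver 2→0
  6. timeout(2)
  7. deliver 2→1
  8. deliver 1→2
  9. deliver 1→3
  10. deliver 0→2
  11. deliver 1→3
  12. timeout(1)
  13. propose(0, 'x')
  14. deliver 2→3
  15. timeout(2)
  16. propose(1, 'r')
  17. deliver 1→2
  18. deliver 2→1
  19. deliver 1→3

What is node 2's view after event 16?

step 1 propose(0,'y'): —
step 2 deliver 0→1: 1={back,v=0,log=y}
step 3 deliver 1→0: —
step 4 deliver 0→2: 2={back,v=0,log=y}
step 5 deliver 2→0: 0={prim,v=0,log=y}
step 6 timeout(2): 2={back,v=1,log=y}
step 7 deliver 2→1: 1={prim,v=1,log=y}
step 8 deliver 1→2: —
step 9 deliver 1→3: —
step 10 deliver 0→2: —
step 11 deliver 1→3: —
step 12 timeout(1): 1={back,v=2,log=y}
step 13 propose(0,'x'): —
step 14 deliver 2→3: 3={back,v=1,log=-}
step 15 timeout(2): 2={prim,v=2,log=y}
step 16 propose(1,'r'): —

2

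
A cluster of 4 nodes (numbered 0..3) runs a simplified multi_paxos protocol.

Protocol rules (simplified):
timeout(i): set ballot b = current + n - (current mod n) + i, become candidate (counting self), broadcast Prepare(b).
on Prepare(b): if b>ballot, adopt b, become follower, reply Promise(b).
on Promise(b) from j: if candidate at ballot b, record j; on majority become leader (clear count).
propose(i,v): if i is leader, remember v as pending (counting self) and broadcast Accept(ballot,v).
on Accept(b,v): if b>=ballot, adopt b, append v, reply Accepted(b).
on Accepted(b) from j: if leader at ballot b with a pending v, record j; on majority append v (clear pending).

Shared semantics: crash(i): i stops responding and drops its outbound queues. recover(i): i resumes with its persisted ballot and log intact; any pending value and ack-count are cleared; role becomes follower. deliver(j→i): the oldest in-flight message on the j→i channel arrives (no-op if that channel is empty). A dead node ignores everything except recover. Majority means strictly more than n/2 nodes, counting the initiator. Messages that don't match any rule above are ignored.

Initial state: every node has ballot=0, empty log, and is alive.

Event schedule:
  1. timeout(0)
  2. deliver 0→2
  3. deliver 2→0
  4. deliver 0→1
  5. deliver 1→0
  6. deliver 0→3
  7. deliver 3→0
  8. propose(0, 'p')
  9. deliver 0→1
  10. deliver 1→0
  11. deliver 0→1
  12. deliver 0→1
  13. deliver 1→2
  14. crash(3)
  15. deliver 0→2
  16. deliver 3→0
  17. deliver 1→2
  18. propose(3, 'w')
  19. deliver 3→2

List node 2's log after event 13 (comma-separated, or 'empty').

empty

[1] timeout(0) → N0(cand b4 [-])
[2] deliver 0→2 → N2(foll b4 [-])
[3] deliver 2→0 → ∅
[4] deliver 0→1 → N1(foll b4 [-])
[5] deliver 1→0 → N0(lead b4 [-])
[6] deliver 0→3 → N3(foll b4 [-])
[7] deliver 3→0 → ∅
[8] propose(0,'p') → ∅
[9] deliver 0→1 → N1(foll b4 [p])
[10] deliver 1→0 → ∅
[11] deliver 0→1 → ∅
[12] deliver 0→1 → ∅
[13] deliver 1→2 → ∅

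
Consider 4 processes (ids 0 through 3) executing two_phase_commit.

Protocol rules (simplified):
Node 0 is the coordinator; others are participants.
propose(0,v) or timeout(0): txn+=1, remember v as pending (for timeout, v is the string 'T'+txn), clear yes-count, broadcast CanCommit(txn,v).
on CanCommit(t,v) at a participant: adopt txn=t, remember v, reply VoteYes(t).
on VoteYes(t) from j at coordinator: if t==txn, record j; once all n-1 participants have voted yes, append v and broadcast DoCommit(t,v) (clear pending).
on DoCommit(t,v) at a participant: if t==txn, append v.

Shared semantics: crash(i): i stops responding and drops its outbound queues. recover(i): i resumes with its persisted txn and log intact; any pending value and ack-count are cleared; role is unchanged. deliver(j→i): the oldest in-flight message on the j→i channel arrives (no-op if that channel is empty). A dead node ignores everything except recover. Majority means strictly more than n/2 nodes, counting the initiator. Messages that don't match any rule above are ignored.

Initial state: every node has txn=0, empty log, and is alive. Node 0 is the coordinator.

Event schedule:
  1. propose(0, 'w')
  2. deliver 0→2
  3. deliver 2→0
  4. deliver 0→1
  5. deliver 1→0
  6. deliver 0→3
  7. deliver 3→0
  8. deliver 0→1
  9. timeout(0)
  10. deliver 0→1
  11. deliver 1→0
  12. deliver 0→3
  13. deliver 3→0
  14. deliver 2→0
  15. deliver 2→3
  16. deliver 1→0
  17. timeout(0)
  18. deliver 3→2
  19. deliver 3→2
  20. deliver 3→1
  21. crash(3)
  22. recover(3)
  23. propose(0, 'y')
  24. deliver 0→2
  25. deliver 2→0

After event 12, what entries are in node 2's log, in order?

empty

after 1 — propose(0,'w'): n0:coor/t1/[-]
after 2 — deliver 0→2: n2:part/t1/[-]
after 3 — deliver 2→0: ·
after 4 — deliver 0→1: n1:part/t1/[-]
after 5 — deliver 1→0: ·
after 6 — deliver 0→3: n3:part/t1/[-]
after 7 — deliver 3→0: n0:coor/t1/[w]
after 8 — deliver 0→1: n1:part/t1/[w]
after 9 — timeout(0): n0:coor/t2/[w]
after 10 — deliver 0→1: n1:part/t2/[w]
after 11 — deliver 1→0: ·
after 12 — deliver 0→3: n3:part/t1/[w]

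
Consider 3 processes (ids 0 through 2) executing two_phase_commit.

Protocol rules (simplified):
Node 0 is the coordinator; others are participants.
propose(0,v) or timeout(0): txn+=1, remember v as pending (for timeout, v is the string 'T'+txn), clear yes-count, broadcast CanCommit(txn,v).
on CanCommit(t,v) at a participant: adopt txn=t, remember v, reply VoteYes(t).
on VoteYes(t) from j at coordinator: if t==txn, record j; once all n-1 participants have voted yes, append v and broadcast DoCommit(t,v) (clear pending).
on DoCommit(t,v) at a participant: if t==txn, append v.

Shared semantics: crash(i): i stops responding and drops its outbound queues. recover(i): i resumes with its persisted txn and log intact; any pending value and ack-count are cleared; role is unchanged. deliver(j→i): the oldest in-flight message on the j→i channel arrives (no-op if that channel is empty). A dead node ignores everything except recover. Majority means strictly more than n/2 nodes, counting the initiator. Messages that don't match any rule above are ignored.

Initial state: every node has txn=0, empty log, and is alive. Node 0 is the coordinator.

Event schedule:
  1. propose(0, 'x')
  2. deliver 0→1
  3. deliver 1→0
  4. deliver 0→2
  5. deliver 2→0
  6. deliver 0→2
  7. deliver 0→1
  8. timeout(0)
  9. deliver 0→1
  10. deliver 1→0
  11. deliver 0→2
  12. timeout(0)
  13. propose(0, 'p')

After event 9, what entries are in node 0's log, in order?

step 1 propose(0,'x'): 0={coor,t=1,log=-}
step 2 deliver 0→1: 1={part,t=1,log=-}
step 3 deliver 1→0: —
step 4 deliver 0→2: 2={part,t=1,log=-}
step 5 deliver 2→0: 0={coor,t=1,log=x}
step 6 deliver 0→2: 2={part,t=1,log=x}
step 7 deliver 0→1: 1={part,t=1,log=x}
step 8 timeout(0): 0={coor,t=2,log=x}
step 9 deliver 0→1: 1={part,t=2,log=x}

x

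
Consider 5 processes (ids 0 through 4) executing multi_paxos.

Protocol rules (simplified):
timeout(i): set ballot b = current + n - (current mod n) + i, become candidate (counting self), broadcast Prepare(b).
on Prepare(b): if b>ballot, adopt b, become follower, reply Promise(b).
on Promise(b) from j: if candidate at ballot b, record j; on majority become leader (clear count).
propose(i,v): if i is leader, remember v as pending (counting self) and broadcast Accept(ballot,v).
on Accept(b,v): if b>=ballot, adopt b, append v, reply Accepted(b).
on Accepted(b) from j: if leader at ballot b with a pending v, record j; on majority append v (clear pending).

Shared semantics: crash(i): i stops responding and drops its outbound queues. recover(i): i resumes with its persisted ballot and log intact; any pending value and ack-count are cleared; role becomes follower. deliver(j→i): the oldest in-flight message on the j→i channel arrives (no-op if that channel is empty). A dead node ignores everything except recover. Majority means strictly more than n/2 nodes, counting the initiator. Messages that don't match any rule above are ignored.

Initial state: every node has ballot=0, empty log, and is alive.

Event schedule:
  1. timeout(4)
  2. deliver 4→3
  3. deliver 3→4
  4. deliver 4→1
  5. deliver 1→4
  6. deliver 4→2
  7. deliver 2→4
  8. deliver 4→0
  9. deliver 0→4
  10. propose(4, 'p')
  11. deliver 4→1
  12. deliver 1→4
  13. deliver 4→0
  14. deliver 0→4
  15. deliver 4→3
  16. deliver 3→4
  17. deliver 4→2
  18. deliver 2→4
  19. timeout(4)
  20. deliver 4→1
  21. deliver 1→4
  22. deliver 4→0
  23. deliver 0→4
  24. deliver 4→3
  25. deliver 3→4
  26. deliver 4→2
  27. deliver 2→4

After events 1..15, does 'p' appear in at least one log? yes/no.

yes

step 1 timeout(4): 4={cand,b=9,log=-}
step 2 deliver 4→3: 3={foll,b=9,log=-}
step 3 deliver 3→4: —
step 4 deliver 4→1: 1={foll,b=9,log=-}
step 5 deliver 1→4: 4={lead,b=9,log=-}
step 6 deliver 4→2: 2={foll,b=9,log=-}
step 7 deliver 2→4: —
step 8 deliver 4→0: 0={foll,b=9,log=-}
step 9 deliver 0→4: —
step 10 propose(4,'p'): —
step 11 deliver 4→1: 1={foll,b=9,log=p}
step 12 deliver 1→4: —
step 13 deliver 4→0: 0={foll,b=9,log=p}
step 14 deliver 0→4: 4={lead,b=9,log=p}
step 15 deliver 4→3: 3={foll,b=9,log=p}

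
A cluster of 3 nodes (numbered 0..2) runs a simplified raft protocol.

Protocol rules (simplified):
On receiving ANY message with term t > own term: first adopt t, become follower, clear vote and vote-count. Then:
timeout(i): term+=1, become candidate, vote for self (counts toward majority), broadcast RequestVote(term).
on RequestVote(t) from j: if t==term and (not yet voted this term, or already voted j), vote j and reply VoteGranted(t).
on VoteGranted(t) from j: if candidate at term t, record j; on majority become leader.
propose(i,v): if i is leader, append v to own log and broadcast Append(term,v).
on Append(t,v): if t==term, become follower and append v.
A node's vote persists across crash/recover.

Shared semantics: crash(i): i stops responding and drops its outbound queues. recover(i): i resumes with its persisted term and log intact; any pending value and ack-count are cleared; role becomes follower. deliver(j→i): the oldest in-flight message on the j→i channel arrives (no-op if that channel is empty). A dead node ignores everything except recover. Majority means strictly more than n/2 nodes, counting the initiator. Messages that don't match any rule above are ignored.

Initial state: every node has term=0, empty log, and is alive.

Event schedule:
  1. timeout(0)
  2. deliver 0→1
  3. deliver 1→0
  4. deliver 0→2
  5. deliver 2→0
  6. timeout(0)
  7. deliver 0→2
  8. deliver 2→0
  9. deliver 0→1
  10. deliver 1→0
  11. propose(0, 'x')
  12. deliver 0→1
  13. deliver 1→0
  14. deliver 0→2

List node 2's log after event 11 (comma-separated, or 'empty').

empty

step 1 timeout(0): 0={cand,t=1,log=-}
step 2 deliver 0→1: 1={foll,t=1,log=-}
step 3 deliver 1→0: 0={lead,t=1,log=-}
step 4 deliver 0→2: 2={foll,t=1,log=-}
step 5 deliver 2→0: —
step 6 timeout(0): 0={cand,t=2,log=-}
step 7 deliver 0→2: 2={foll,t=2,log=-}
step 8 deliver 2→0: 0={lead,t=2,log=-}
step 9 deliver 0→1: 1={foll,t=2,log=-}
step 10 deliver 1→0: —
step 11 propose(0,'x'): 0={lead,t=2,log=x}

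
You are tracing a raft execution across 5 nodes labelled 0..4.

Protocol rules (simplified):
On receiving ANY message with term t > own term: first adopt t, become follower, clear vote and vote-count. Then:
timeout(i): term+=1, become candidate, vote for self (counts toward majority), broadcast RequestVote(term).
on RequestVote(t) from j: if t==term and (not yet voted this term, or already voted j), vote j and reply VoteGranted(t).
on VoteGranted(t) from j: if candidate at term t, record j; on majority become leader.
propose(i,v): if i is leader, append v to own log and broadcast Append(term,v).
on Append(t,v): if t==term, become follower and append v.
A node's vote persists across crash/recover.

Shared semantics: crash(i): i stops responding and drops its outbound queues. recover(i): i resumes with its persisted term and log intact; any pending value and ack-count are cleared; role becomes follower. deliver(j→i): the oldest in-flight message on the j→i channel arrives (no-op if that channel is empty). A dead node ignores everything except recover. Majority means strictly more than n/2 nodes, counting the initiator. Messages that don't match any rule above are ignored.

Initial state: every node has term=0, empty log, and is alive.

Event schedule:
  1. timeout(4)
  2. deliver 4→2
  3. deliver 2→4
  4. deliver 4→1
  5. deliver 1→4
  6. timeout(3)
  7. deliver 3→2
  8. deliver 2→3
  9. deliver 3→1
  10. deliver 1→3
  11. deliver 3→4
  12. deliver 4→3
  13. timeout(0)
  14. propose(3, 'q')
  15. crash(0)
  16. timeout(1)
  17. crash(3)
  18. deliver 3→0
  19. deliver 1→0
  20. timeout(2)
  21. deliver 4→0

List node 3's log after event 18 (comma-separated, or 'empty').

[1] timeout(4) → N4(cand t1 [-])
[2] deliver 4→2 → N2(foll t1 [-])
[3] deliver 2→4 → ∅
[4] deliver 4→1 → N1(foll t1 [-])
[5] deliver 1→4 → N4(lead t1 [-])
[6] timeout(3) → N3(cand t1 [-])
[7] deliver 3→2 → ∅
[8] deliver 2→3 → ∅
[9] deliver 3→1 → ∅
[10] deliver 1→3 → ∅
[11] deliver 3→4 → ∅
[12] deliver 4→3 → ∅
[13] timeout(0) → N0(cand t1 [-])
[14] propose(3,'q') → ∅
[15] crash(0) → N0(✗cand t1 [-])
[16] timeout(1) → N1(cand t2 [-])
[17] crash(3) → N3(✗cand t1 [-])
[18] deliver 3→0 → ∅

empty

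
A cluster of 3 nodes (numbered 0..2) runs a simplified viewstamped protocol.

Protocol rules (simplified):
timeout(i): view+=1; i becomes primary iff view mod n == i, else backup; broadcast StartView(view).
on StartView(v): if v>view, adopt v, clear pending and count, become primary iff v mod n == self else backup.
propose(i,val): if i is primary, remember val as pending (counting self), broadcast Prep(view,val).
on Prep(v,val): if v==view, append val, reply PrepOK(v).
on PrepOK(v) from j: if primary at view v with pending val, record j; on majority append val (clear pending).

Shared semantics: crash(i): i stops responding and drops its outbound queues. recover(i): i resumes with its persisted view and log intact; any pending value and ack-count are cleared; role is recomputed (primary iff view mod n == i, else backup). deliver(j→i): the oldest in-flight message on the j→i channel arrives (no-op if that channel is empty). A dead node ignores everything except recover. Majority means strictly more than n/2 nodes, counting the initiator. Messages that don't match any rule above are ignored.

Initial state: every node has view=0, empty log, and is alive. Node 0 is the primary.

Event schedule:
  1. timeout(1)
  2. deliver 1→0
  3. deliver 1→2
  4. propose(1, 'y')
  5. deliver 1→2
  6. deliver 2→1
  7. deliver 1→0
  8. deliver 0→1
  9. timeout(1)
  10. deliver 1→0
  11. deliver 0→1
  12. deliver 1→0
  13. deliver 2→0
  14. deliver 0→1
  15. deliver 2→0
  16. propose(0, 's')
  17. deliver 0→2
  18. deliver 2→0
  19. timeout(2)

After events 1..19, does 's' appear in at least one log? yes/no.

step 1 timeout(1): 1={prim,v=1,log=-}
step 2 deliver 1→0: 0={back,v=1,log=-}
step 3 deliver 1→2: 2={back,v=1,log=-}
step 4 propose(1,'y'): —
step 5 deliver 1→2: 2={back,v=1,log=y}
step 6 deliver 2→1: 1={prim,v=1,log=y}
step 7 deliver 1→0: 0={back,v=1,log=y}
step 8 deliver 0→1: —
step 9 timeout(1): 1={back,v=2,log=y}
step 10 deliver 1→0: 0={back,v=2,log=y}
step 11 deliver 0→1: —
step 12 deliver 1→0: —
step 13 deliver 2→0: —
step 14 deliver 0→1: —
step 15 deliver 2→0: —
step 16 propose(0,'s'): —
step 17 deliver 0→2: —
step 18 deliver 2→0: —
step 19 timeout(2): 2={prim,v=2,log=y}

no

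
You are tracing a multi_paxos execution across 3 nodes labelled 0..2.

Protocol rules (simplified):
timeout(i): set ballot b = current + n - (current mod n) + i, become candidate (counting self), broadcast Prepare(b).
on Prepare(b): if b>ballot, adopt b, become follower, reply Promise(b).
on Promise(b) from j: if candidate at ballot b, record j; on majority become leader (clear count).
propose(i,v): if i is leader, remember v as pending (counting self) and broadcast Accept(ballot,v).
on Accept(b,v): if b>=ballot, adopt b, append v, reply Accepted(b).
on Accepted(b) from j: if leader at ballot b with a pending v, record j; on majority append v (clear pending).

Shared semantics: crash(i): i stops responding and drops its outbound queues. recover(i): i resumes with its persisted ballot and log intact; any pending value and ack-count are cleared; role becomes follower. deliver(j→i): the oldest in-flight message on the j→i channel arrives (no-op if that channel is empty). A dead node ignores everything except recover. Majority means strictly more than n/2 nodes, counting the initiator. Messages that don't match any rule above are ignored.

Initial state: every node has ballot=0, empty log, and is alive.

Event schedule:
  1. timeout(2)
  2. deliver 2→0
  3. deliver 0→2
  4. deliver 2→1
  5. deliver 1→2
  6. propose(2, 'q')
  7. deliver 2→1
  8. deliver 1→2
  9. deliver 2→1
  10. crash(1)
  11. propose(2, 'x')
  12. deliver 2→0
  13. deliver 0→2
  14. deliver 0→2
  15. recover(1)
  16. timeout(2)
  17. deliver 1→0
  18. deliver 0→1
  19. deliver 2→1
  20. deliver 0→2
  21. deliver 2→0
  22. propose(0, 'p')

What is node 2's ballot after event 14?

after 1 — timeout(2): n2:cand/b5/[-]
after 2 — deliver 2→0: n0:foll/b5/[-]
after 3 — deliver 0→2: n2:lead/b5/[-]
after 4 — deliver 2→1: n1:foll/b5/[-]
after 5 — deliver 1→2: ·
after 6 — propose(2,'q'): ·
after 7 — deliver 2→1: n1:foll/b5/[q]
after 8 — deliver 1→2: n2:lead/b5/[q]
after 9 — deliver 2→1: ·
after 10 — crash(1): n1:✗foll/b5/[q]
after 11 — propose(2,'x'): ·
after 12 — deliver 2→0: n0:foll/b5/[q]
after 13 — deliver 0→2: n2:lead/b5/[q,x]
after 14 — deliver 0→2: ·

5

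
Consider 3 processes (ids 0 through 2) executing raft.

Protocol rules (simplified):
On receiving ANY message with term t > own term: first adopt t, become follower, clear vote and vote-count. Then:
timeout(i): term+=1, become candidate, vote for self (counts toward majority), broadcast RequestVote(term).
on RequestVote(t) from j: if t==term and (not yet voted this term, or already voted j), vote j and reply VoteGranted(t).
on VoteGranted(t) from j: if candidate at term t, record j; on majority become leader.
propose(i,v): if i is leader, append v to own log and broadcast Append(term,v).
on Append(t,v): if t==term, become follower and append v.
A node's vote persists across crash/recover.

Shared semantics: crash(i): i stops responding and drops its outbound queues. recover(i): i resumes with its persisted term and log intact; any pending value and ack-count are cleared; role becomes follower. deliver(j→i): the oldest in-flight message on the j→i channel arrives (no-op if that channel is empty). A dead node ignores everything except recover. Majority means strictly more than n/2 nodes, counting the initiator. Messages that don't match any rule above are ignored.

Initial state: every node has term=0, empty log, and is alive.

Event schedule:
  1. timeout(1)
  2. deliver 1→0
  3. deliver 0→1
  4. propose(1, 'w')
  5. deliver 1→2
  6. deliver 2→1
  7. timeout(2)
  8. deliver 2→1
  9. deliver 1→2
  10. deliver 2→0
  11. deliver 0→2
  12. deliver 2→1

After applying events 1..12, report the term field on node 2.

2

1. timeout(1):  <1:cand t1 ->
2. deliver 1→0:  <0:foll t1 ->
3. deliver 0→1:  <1:lead t1 ->
4. propose(1,'w'):  <1:lead t1 w>
5. deliver 1→2:  <2:foll t1 ->
6. deliver 2→1:  nop
7. timeout(2):  <2:cand t2 ->
8. deliver 2→1:  <1:foll t2 w>
9. deliver 1→2:  nop
10. deliver 2→0:  <0:foll t2 ->
11. deliver 0→2:  <2:lead t2 ->
12. deliver 2→1:  nop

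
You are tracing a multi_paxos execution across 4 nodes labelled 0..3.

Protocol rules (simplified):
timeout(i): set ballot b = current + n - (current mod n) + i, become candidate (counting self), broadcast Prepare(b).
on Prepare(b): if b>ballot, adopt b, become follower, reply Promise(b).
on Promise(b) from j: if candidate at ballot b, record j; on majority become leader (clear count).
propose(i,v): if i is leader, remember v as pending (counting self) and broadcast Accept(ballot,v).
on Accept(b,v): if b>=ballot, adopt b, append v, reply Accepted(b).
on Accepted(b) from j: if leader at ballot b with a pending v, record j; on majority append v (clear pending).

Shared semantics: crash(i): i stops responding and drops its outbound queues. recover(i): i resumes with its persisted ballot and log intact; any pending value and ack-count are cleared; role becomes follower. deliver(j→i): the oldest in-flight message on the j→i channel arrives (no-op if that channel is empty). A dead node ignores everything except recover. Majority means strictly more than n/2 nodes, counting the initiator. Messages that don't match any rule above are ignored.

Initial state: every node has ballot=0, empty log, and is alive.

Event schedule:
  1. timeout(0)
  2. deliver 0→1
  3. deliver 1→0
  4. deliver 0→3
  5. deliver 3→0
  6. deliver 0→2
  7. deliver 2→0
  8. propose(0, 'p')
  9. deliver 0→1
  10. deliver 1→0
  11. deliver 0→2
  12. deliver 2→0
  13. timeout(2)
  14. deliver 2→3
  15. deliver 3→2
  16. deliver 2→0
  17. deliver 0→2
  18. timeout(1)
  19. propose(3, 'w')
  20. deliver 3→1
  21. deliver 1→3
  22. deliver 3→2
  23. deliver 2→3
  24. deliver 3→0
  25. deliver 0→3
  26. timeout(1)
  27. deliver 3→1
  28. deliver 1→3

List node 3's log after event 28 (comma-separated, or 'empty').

empty

after 1 — timeout(0): n0:cand/b4/[-]
after 2 — deliver 0→1: n1:foll/b4/[-]
after 3 — deliver 1→0: ·
after 4 — deliver 0→3: n3:foll/b4/[-]
after 5 — deliver 3→0: n0:lead/b4/[-]
after 6 — deliver 0→2: n2:foll/b4/[-]
after 7 — deliver 2→0: ·
after 8 — propose(0,'p'): ·
after 9 — deliver 0→1: n1:foll/b4/[p]
after 10 — deliver 1→0: ·
after 11 — deliver 0→2: n2:foll/b4/[p]
after 12 — deliver 2→0: n0:lead/b4/[p]
after 13 — timeout(2): n2:cand/b10/[p]
after 14 — deliver 2→3: n3:foll/b10/[-]
after 15 — deliver 3→2: ·
after 16 — deliver 2→0: n0:foll/b10/[p]
after 17 — deliver 0→2: n2:lead/b10/[p]
after 18 — timeout(1): n1:cand/b9/[p]
after 19 — propose(3,'w'): ·
after 20 — deliver 3→1: ·
after 21 — deliver 1→3: ·
after 22 — deliver 3→2: ·
after 23 — deliver 2→3: ·
after 24 — deliver 3→0: ·
after 25 — deliver 0→3: ·
after 26 — timeout(1): n1:cand/b13/[p]
after 27 — deliver 3→1: ·
after 28 — deliver 1→3: n3:foll/b13/[-]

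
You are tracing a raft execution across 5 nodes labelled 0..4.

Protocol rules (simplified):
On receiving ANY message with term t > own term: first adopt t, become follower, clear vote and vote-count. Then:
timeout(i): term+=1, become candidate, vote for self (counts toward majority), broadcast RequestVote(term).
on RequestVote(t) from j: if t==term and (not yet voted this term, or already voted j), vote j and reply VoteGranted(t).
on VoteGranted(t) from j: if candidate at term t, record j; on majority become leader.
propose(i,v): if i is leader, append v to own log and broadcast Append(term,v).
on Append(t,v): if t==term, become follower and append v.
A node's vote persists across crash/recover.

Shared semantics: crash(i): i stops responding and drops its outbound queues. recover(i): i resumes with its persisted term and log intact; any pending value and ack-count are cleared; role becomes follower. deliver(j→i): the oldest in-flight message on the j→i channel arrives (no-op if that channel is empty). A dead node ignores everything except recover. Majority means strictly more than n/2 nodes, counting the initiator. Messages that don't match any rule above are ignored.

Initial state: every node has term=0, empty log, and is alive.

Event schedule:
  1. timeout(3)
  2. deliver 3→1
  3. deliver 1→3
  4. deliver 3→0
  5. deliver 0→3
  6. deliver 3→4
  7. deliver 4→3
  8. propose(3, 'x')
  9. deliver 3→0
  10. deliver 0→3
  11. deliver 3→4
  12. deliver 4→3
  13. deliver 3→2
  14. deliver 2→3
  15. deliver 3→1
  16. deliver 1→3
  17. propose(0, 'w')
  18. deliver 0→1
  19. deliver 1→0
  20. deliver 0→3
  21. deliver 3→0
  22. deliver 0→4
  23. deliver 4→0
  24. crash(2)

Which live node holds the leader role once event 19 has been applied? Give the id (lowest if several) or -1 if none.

3

1. timeout(3):  <3:cand t1 ->
2. deliver 3→1:  <1:foll t1 ->
3. deliver 1→3:  nop
4. deliver 3→0:  <0:foll t1 ->
5. deliver 0→3:  <3:lead t1 ->
6. deliver 3→4:  <4:foll t1 ->
7. deliver 4→3:  nop
8. propose(3,'x'):  <3:lead t1 x>
9. deliver 3→0:  <0:foll t1 x>
10. deliver 0→3:  nop
11. deliver 3→4:  <4:foll t1 x>
12. deliver 4→3:  nop
13. deliver 3→2:  <2:foll t1 ->
14. deliver 2→3:  nop
15. deliver 3→1:  <1:foll t1 x>
16. deliver 1→3:  nop
17. propose(0,'w'):  nop
18. deliver 0→1:  nop
19. deliver 1→0:  nop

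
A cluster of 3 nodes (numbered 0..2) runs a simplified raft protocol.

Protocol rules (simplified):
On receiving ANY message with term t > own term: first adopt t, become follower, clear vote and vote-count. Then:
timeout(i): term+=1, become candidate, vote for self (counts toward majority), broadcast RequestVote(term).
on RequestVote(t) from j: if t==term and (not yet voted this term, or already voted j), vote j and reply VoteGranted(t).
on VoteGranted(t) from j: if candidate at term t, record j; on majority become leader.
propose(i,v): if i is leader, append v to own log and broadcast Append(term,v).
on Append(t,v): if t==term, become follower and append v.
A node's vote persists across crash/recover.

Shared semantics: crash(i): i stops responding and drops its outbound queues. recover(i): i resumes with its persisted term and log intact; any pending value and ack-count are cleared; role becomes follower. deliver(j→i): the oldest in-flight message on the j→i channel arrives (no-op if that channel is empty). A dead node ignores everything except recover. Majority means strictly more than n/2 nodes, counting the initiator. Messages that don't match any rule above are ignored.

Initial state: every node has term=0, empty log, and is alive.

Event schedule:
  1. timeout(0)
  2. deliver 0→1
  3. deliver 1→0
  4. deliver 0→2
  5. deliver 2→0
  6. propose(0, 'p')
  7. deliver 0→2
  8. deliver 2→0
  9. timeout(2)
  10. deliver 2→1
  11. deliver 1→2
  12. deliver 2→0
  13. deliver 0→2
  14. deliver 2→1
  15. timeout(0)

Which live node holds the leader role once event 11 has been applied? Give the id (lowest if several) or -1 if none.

0

after 1 — timeout(0): n0:cand/t1/[-]
after 2 — deliver 0→1: n1:foll/t1/[-]
after 3 — deliver 1→0: n0:lead/t1/[-]
after 4 — deliver 0→2: n2:foll/t1/[-]
after 5 — deliver 2→0: ·
after 6 — propose(0,'p'): n0:lead/t1/[p]
after 7 — deliver 0→2: n2:foll/t1/[p]
after 8 — deliver 2→0: ·
after 9 — timeout(2): n2:cand/t2/[p]
after 10 — deliver 2→1: n1:foll/t2/[-]
after 11 — deliver 1→2: n2:lead/t2/[p]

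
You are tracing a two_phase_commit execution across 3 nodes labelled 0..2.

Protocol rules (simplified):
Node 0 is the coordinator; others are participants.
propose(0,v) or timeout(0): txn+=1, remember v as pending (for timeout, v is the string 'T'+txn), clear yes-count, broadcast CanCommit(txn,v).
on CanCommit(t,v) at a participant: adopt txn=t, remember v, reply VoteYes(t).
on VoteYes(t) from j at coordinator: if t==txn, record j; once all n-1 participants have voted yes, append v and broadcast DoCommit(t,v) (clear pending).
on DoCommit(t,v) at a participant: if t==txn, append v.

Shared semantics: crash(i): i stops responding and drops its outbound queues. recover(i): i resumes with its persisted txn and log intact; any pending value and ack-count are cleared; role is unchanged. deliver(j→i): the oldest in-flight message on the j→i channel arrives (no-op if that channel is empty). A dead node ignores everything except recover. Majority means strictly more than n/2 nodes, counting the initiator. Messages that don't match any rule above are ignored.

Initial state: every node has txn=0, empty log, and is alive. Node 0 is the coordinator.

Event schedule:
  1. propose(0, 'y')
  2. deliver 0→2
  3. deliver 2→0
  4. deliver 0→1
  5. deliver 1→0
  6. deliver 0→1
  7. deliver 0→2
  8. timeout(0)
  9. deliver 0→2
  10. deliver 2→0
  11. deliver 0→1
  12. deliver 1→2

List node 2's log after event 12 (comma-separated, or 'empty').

y

e1 propose(0,'y'): 0[coor,t=1,-]
e2 deliver 0→2: 2[part,t=1,-]
e3 deliver 2→0: ·
e4 deliver 0→1: 1[part,t=1,-]
e5 deliver 1→0: 0[coor,t=1,y]
e6 deliver 0→1: 1[part,t=1,y]
e7 deliver 0→2: 2[part,t=1,y]
e8 timeout(0): 0[coor,t=2,y]
e9 deliver 0→2: 2[part,t=2,y]
e10 deliver 2→0: ·
e11 deliver 0→1: 1[part,t=2,y]
e12 deliver 1→2: ·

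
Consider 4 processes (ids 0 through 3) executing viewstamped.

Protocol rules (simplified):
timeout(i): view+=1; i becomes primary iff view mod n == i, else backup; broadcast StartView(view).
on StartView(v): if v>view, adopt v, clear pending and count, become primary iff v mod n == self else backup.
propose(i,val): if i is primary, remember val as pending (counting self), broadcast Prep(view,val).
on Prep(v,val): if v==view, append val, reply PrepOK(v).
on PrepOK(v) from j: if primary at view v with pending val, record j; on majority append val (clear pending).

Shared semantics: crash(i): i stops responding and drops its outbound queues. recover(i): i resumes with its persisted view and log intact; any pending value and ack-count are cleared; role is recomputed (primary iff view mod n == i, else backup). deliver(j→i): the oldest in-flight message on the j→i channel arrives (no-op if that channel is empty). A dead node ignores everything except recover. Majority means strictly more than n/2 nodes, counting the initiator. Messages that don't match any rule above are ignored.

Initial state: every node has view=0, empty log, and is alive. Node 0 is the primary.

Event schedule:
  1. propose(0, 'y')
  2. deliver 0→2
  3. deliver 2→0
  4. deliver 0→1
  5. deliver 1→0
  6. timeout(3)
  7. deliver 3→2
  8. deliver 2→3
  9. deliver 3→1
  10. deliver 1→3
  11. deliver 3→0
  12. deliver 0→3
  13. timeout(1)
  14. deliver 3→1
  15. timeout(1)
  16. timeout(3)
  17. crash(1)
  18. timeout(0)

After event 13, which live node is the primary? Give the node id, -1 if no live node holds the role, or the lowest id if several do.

step 1 propose(0,'y'): —
step 2 deliver 0→2: 2={back,v=0,log=y}
step 3 deliver 2→0: —
step 4 deliver 0→1: 1={back,v=0,log=y}
step 5 deliver 1→0: 0={prim,v=0,log=y}
step 6 timeout(3): 3={back,v=1,log=-}
step 7 deliver 3→2: 2={back,v=1,log=y}
step 8 deliver 2→3: —
step 9 deliver 3→1: 1={prim,v=1,log=y}
step 10 deliver 1→3: —
step 11 deliver 3→0: 0={back,v=1,log=y}
step 12 deliver 0→3: —
step 13 timeout(1): 1={back,v=2,log=y}

-1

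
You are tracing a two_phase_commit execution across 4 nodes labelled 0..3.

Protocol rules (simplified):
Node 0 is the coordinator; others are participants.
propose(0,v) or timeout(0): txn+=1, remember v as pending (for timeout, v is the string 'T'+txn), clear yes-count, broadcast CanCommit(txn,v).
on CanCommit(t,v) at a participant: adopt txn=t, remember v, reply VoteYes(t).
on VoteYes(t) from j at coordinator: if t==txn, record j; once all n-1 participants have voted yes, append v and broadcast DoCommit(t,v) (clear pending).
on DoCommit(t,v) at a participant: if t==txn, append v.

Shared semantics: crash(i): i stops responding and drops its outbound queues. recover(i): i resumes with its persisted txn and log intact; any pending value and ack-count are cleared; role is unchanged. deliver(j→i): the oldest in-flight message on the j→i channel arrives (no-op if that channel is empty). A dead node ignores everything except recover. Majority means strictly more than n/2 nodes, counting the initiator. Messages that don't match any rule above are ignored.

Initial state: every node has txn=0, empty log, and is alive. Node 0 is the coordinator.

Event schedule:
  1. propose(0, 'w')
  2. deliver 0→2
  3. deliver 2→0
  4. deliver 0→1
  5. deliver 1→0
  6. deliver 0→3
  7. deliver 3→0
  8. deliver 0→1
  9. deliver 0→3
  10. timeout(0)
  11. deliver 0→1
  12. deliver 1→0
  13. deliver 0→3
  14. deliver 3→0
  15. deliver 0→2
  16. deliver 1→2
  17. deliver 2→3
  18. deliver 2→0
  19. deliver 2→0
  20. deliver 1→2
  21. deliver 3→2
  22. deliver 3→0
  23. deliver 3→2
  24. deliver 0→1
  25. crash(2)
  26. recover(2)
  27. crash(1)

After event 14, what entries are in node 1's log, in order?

1. propose(0,'w'):  <0:coor t1 ->
2. deliver 0→2:  <2:part t1 ->
3. deliver 2→0:  nop
4. deliver 0→1:  <1:part t1 ->
5. deliver 1→0:  nop
6. deliver 0→3:  <3:part t1 ->
7. deliver 3→0:  <0:coor t1 w>
8. deliver 0→1:  <1:part t1 w>
9. deliver 0→3:  <3:part t1 w>
10. timeout(0):  <0:coor t2 w>
11. deliver 0→1:  <1:part t2 w>
12. deliver 1→0:  nop
13. deliver 0→3:  <3:part t2 w>
14. deliver 3→0:  nop

w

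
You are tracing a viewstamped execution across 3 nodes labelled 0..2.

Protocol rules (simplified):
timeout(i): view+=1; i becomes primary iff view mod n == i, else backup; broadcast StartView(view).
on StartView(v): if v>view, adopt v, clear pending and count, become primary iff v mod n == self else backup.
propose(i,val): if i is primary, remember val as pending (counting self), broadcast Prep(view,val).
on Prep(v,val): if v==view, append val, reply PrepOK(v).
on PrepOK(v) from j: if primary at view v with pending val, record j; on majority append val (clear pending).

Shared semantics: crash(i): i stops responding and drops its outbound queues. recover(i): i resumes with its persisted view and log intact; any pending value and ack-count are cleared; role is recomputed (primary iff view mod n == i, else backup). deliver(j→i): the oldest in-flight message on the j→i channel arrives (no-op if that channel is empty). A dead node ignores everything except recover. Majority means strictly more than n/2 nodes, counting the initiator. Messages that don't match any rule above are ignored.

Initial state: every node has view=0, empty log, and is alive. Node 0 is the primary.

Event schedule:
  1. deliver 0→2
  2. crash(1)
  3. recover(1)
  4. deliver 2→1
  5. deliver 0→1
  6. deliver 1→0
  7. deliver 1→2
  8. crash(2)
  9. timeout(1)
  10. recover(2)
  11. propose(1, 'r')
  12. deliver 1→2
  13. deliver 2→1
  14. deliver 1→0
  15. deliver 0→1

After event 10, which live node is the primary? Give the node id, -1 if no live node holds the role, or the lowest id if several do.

0

after 1 — deliver 0→2: ·
after 2 — crash(1): n1:✗back/v0/[-]
after 3 — recover(1): n1:back/v0/[-]
after 4 — deliver 2→1: ·
after 5 — deliver 0→1: ·
after 6 — deliver 1→0: ·
after 7 — deliver 1→2: ·
after 8 — crash(2): n2:✗back/v0/[-]
after 9 — timeout(1): n1:prim/v1/[-]
after 10 — recover(2): n2:back/v0/[-]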